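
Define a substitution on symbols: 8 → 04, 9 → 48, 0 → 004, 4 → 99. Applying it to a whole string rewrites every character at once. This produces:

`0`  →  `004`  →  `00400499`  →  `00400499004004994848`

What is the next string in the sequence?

Replace each of the 20 characters of 00400499004004994848 in place — 004 004 99 004 004 99 48 48 004 004 99 004 004 99 48 48 99 04 99 04 — and concatenate.

004004990040049948480040049900400499484899049904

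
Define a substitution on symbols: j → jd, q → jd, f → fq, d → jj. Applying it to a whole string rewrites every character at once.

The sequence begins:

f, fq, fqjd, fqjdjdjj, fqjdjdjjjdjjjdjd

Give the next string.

Replace each of the 16 characters of fqjdjdjjjdjjjdjd in place — fq jd jd jj jd jj jd jd jd jj jd jd jd jj jd jj — and concatenate.

fqjdjdjjjdjjjdjdjdjjjdjdjdjjjdjj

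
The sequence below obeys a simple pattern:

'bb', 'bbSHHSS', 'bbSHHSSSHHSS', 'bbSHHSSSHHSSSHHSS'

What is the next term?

The strings grow by a fixed suffix SHHSS each time.
One more step from bbSHHSSSHHSSSHHSS gives the answer.

bbSHHSSSHHSSSHHSSSHHSS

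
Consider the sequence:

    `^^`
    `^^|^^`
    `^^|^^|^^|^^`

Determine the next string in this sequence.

s(k+1) = s(k)·|·s(k) — each term doubles the last with '|' between the halves.
One more doubling of ^^|^^|^^|^^ gives the answer.

^^|^^|^^|^^|^^|^^|^^|^^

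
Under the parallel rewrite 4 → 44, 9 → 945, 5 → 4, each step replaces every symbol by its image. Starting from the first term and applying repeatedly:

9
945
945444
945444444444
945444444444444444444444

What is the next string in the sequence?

945444444444444444444444444444444444444444444444

Replace each of the 24 characters of 945444444444444444444444 in place — 945 44 4 44 44 44 44 44 44 44 44 44 44 44 44 44 44 44 44 44 44 44 44 44 — and concatenate.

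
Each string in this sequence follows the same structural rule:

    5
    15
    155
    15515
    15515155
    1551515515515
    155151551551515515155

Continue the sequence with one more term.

1551515515515155151551551515515515

Each term (from the third on) is the previous term followed by the one before it: term 3 = 15·5 = 155.
Continuing: 155151551551515515155 · 1551515515515 gives term 8.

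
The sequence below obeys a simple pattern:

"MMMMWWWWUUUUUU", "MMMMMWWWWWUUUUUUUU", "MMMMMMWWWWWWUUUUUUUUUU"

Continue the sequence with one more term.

MMMMMMMWWWWWWWUUUUUUUUUUUU

Each string has the form M^{n+1} W^{n+1} U^{2n}, where the shown terms are n = 3, 4, 5.
At n = 6 the blocks have lengths 7, 7, 12.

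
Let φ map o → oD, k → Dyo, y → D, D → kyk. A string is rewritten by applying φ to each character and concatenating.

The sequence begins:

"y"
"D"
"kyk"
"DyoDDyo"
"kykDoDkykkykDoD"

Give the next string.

Rewriting the 15 symbols of kykDoDkykkykDoD one by one yields Dyo D Dyo kyk oD kyk Dyo D Dyo Dyo D Dyo kyk oD kyk; concatenated:

DyoDDyokykoDkykDyoDDyoDyoDDyokykoDkyk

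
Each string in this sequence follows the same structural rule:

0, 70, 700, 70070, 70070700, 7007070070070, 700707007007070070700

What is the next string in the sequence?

From term 3 onward, concatenate the last term with the second-to-last: 70·0 = 700, 700·70 = 70070, …
The next term joins 700707007007070070700 and 7007070070070.

7007070070070700707007007070070070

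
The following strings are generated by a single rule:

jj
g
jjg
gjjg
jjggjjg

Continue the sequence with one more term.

gjjgjjggjjg

From term 3 onward, concatenate the second-to-last term with the last: jj·g = jjg, g·jjg = gjjg, …
The next term joins gjjg and jjggjjg.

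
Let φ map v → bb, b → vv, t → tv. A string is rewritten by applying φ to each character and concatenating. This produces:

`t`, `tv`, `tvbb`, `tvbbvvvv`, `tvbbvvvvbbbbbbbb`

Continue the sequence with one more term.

Rewriting the 16 symbols of tvbbvvvvbbbbbbbb one by one yields tv bb vv vv bb bb bb bb vv vv vv vv vv vv vv vv; concatenated:

tvbbvvvvbbbbbbbbvvvvvvvvvvvvvvvv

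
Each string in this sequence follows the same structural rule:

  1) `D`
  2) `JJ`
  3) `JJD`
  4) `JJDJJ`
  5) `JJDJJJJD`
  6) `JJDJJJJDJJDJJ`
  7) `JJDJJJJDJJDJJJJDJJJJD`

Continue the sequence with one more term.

Each term (from the third on) is the previous term followed by the one before it: term 3 = JJ·D = JJD.
So term 8 is JJDJJJJDJJDJJJJDJJJJD·JJDJJJJDJJDJJ.

JJDJJJJDJJDJJJJDJJJJDJJDJJJJDJJDJJ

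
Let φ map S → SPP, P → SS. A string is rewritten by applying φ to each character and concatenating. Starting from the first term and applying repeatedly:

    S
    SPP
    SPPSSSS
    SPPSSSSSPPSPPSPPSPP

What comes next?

Rewriting the 19 symbols of SPPSSSSSPPSPPSPPSPP one by one yields SPP SS SS SPP SPP SPP SPP SPP SS SS SPP SS SS SPP SS SS SPP SS SS; concatenated:

SPPSSSSSPPSPPSPPSPPSPPSSSSSPPSSSSSPPSSSSSPPSSSS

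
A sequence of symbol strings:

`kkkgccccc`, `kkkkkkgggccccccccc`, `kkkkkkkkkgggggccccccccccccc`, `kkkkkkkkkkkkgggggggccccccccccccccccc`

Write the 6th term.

Reading off run lengths: k runs 3, 6, 9, 12; g runs 1, 3, 5, 7; c runs 5, 9, 13, 17 — each is linear in n (n = 1, 2, …).
Setting n = 6 gives 18, 11, 25 characters in each block.

kkkkkkkkkkkkkkkkkkgggggggggggccccccccccccccccccccccccc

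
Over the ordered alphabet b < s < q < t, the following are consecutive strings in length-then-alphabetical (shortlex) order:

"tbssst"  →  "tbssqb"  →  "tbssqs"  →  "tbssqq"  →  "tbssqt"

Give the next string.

Treat tbssqt as a base-4 numeral over the given alphabet and add one, carrying through any trailing t's.

tbsstb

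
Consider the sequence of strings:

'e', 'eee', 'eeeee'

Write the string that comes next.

Each term is the previous one with ee appended.
So the next term is eeeee·ee.

eeeeeee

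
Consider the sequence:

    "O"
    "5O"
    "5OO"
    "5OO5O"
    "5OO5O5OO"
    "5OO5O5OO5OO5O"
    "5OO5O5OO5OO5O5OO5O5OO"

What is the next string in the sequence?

This is a Fibonacci-style word recurrence s(k) = s(k−1)·s(k−2): e.g. 5O·O = 5OO.
The next term joins 5OO5O5OO5OO5O5OO5O5OO and 5OO5O5OO5OO5O.

5OO5O5OO5OO5O5OO5O5OO5OO5O5OO5OO5O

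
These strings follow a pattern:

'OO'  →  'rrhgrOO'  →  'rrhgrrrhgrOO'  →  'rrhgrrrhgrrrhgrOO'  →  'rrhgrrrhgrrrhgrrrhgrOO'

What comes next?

Every step adds rrhgr at the front: s(k+1) = rrhgr·s(k).
One more step from rrhgrrrhgrrrhgrrrhgrOO gives the answer.

rrhgrrrhgrrrhgrrrhgrrrhgrOO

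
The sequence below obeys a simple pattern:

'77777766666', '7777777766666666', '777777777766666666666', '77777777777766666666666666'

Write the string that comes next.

7777777777777766666666666666666

The n-th term is 2n+2 7's then 3n-1 6's, where the shown terms are n = 2, 3, 4, 5.
Setting n = 6 gives 14, 17 characters in each block.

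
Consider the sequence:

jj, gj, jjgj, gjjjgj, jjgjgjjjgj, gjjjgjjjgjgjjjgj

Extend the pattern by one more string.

jjgjgjjjgjgjjjgjjjgjgjjjgj

From term 3 onward, concatenate the second-to-last term with the last: jj·gj = jjgj, gj·jjgj = gjjjgj, …
So term 7 is jjgjgjjjgj·gjjjgjjjgjgjjjgj.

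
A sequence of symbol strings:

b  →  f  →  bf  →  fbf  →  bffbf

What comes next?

From term 3 onward, concatenate the second-to-last term with the last: b·f = bf, f·bf = fbf, …
Continuing: fbf · bffbf gives term 6.

fbfbffbf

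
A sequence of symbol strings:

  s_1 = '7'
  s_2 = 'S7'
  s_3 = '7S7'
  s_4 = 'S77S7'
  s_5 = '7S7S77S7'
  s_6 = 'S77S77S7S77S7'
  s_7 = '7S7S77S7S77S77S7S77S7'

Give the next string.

From term 3 onward, concatenate the second-to-last term with the last: 7·S7 = 7S7, S7·7S7 = S77S7, …
Continuing: S77S77S7S77S7 · 7S7S77S7S77S77S7S77S7 gives term 8.

S77S77S7S77S77S7S77S7S77S77S7S77S7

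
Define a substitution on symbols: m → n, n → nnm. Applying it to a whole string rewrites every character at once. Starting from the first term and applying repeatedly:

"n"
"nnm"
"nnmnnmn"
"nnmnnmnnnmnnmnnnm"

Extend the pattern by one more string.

Applying the rule to each of the 17 symbols of nnmnnmnnnmnnmnnnm gives the pieces nnm nnm n nnm nnm n nnm nnm nnm n nnm nnm n nnm nnm nnm n, which concatenate to the answer.

nnmnnmnnnmnnmnnnmnnmnnmnnnmnnmnnnmnnmnnmn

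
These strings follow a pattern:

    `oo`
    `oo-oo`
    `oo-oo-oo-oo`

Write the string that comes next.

s(k+1) = s(k)·-·s(k) — each term doubles the last with '-' between the halves.
Doubling oo-oo-oo-oo with '-' between the halves:

oo-oo-oo-oo-oo-oo-oo-oo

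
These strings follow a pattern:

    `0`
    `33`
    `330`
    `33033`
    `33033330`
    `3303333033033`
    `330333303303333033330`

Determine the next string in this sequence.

Each term (from the third on) is the previous term followed by the one before it: term 3 = 33·0 = 330.
Continuing: 330333303303333033330 · 3303333033033 gives term 8.

3303333033033330333303303333033033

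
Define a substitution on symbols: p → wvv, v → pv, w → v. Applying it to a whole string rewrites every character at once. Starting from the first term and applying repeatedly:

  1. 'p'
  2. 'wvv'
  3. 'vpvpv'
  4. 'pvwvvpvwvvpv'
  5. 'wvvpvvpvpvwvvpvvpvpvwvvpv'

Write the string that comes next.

vpvpvwvvpvpvwvvpvwvvpvvpvpvwvvpvpvwvvpvwvvpvvpvpvwvvpv

Applying the rule to each of the 25 symbols of wvvpvvpvpvwvvpvvpvpvwvvpv gives the pieces v pv pv wvv pv pv wvv pv wvv pv v pv pv wvv pv pv wvv pv wvv pv v pv pv wvv pv, which concatenate to the answer.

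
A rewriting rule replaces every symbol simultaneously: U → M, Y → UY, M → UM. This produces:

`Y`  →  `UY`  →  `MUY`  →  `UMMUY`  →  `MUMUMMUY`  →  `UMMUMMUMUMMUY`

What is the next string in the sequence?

Replace each of the 13 characters of UMMUMMUMUMMUY in place — M UM UM M UM UM M UM M UM UM M UY — and concatenate.

MUMUMMUMUMMUMMUMUMMUY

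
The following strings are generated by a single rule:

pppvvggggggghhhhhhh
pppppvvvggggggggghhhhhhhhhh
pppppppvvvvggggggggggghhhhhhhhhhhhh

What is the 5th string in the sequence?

Reading off run lengths: p runs 3, 5, 7; v runs 2, 3, 4; g runs 7, 9, 11; h runs 7, 10, 13 — each is linear in n, where the shown terms are n = 2, 3, 4.
For term 5, n = 6, so the run lengths are 11, 6, 15, 19.

pppppppppppvvvvvvggggggggggggggghhhhhhhhhhhhhhhhhhh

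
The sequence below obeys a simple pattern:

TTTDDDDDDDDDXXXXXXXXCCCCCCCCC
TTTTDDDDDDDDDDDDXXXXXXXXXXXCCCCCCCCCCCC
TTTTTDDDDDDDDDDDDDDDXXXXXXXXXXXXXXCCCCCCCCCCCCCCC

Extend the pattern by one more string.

The n-th term is n+1 T's then 3n+3 D's then 3n+2 X's then 3n+3 C's, where the shown terms are n = 2, 3, 4.
At n = 5 the blocks have lengths 6, 18, 17, 18.

TTTTTTDDDDDDDDDDDDDDDDDDXXXXXXXXXXXXXXXXXCCCCCCCCCCCCCCCCCC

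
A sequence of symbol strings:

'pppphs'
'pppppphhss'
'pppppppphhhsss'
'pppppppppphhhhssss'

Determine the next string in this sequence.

Term n consists of 2n p's, followed by n-1 h's, followed by n-1 s's, where the shown terms are n = 2, 3, 4, 5.
Setting n = 6 gives 12, 5, 5 characters in each block.

pppppppppppphhhhhsssss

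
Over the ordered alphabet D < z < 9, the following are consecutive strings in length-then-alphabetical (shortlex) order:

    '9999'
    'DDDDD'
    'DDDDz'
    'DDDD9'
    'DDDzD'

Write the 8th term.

Advancing 3 positions from DDDzD through DDDzD → DDDzz → DDDz9 reaches term 8.

DDD9D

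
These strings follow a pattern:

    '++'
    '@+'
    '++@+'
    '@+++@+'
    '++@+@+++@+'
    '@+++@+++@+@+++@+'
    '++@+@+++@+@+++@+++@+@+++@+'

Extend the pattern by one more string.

Each term (from the third on) is the two preceding terms concatenated in order: term 3 = ++·@+ = ++@+.
So term 8 is @+++@+++@+@+++@+·++@+@+++@+@+++@+++@+@+++@+.

@+++@+++@+@+++@+++@+@+++@+@+++@+++@+@+++@+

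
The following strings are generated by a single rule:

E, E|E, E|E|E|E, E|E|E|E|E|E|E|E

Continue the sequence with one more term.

s(k+1) = s(k)·|·s(k) — each term doubles the last with '|' between the halves.
Doubling E|E|E|E|E|E|E|E with '|' between the halves:

E|E|E|E|E|E|E|E|E|E|E|E|E|E|E|E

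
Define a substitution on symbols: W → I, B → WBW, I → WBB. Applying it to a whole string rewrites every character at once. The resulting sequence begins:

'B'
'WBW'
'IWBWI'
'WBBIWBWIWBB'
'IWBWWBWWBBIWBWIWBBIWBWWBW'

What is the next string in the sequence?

WBBIWBWIIWBWIIWBWWBWWBBIWBWIWBBIWBWWBWWBBIWBWIIWBWI

φ(IWBWWBWWBBIWBWIWBBIWBWWBW) expands symbol-by-symbol to WBB I WBW I I WBW I I WBW WBW WBB I WBW I WBB I WBW WBW WBB I WBW I I WBW I; joining the 25 pieces gives the next term.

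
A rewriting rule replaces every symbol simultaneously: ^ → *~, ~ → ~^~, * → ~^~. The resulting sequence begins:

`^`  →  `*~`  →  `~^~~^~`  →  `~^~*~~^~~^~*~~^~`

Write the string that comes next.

~^~*~~^~~^~~^~~^~*~~^~~^~*~~^~~^~~^~~^~*~~^~

Replace each of the 16 characters of ~^~*~~^~~^~*~~^~ in place — ~^~ *~ ~^~ ~^~ ~^~ ~^~ *~ ~^~ ~^~ *~ ~^~ ~^~ ~^~ ~^~ *~ ~^~ — and concatenate.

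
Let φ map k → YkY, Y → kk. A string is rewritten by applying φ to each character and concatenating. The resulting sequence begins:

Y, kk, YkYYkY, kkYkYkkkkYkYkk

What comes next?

YkYYkYkkYkYkkYkYYkYYkYYkYkkYkYkkYkYYkY

Replace each of the 14 characters of kkYkYkkkkYkYkk in place — YkY YkY kk YkY kk YkY YkY YkY YkY kk YkY kk YkY YkY — and concatenate.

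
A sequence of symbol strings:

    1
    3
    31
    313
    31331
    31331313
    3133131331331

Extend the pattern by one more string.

This is a Fibonacci-style word recurrence s(k) = s(k−1)·s(k−2): e.g. 3·1 = 31.
The next term joins 3133131331331 and 31331313.

313313133133131331313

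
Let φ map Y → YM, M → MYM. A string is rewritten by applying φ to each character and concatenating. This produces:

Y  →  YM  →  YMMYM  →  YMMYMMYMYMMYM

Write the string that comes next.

φ(YMMYMMYMYMMYM) expands symbol-by-symbol to YM MYM MYM YM MYM MYM YM MYM YM MYM MYM YM MYM; joining the 13 pieces gives the next term.

YMMYMMYMYMMYMMYMYMMYMYMMYMMYMYMMYM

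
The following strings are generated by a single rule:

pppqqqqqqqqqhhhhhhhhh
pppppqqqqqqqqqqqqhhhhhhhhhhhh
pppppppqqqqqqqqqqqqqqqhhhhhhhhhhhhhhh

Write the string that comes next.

pppppppppqqqqqqqqqqqqqqqqqqhhhhhhhhhhhhhhhhhh

Each string has the form p^{2n-1} q^{3n+3} h^{3n+3}, where the shown terms are n = 2, 3, 4.
Setting n = 5 gives 9, 18, 18 characters in each block.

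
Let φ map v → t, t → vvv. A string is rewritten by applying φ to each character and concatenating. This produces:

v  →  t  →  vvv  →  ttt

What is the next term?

vvvvvvvvv

Expanding ttt: t→vvv, t→vvv, t→vvv. Concatenated: vvv vvv vvv.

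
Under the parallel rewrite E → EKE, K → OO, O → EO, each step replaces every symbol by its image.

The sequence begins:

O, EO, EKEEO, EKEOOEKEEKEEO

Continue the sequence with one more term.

φ(EKEOOEKEEKEEO) expands symbol-by-symbol to EKE OO EKE EO EO EKE OO EKE EKE OO EKE EKE EO; joining the 13 pieces gives the next term.

EKEOOEKEEOEOEKEOOEKEEKEOOEKEEKEEO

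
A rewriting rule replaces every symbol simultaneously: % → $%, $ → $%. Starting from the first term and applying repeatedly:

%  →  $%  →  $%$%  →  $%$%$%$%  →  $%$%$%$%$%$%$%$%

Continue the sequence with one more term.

$%$%$%$%$%$%$%$%$%$%$%$%$%$%$%$%

φ($%$%$%$%$%$%$%$%) expands symbol-by-symbol to $% $% $% $% $% $% $% $% $% $% $% $% $% $% $% $%; joining the 16 pieces gives the next term.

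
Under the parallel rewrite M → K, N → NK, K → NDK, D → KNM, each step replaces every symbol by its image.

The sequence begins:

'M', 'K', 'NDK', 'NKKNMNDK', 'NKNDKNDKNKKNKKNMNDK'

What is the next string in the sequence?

Rewriting the 19 symbols of NKNDKNDKNKKNKKNMNDK one by one yields NK NDK NK KNM NDK NK KNM NDK NK NDK NDK NK NDK NDK NK K NK KNM NDK; concatenated:

NKNDKNKKNMNDKNKKNMNDKNKNDKNDKNKNDKNDKNKKNKKNMNDK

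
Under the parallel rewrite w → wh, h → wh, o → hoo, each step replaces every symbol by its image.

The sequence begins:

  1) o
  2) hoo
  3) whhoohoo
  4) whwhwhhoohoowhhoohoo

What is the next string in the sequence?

Applying the rule to each of the 20 symbols of whwhwhhoohoowhhoohoo gives the pieces wh wh wh wh wh wh wh hoo hoo wh hoo hoo wh wh wh hoo hoo wh hoo hoo, which concatenate to the answer.

whwhwhwhwhwhwhhoohoowhhoohoowhwhwhhoohoowhhoohoo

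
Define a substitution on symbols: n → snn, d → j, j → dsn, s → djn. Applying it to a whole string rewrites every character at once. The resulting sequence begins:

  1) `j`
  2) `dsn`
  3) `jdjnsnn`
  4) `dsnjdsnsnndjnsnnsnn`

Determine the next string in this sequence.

jdjnsnndsnjdjnsnndjnsnnsnnjdsnsnndjnsnnsnndjnsnnsnn

φ(dsnjdsnsnndjnsnnsnn) expands symbol-by-symbol to j djn snn dsn j djn snn djn snn snn j dsn snn djn snn snn djn snn snn; joining the 19 pieces gives the next term.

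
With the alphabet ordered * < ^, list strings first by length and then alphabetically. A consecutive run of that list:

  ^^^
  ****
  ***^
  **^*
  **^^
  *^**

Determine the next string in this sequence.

*^*^

Treat *^** as a base-2 numeral over the given alphabet and add one, carrying through any trailing ^'s.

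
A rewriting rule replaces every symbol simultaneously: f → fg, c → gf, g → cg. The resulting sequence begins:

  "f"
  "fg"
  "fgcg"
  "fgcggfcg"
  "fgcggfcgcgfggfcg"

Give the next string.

fgcggfcgcgfggfcggfcgfgcgcgfggfcg

Replace each of the 16 characters of fgcggfcgcgfggfcg in place — fg cg gf cg cg fg gf cg gf cg fg cg cg fg gf cg — and concatenate.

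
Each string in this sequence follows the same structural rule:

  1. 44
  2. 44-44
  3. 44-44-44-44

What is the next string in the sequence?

Every step duplicates the string with '-' between the halves.
Doubling 44-44-44-44 with '-' between the halves:

44-44-44-44-44-44-44-44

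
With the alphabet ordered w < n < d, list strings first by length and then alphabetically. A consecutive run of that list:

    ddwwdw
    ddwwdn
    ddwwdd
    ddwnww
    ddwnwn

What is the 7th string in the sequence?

Stepping forward 2 times from ddwnwn: ddwnwn → ddwnwd, then the target.

ddwnnw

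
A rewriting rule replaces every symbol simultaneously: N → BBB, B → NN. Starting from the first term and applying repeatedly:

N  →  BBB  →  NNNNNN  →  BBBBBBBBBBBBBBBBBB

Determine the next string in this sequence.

NNNNNNNNNNNNNNNNNNNNNNNNNNNNNNNNNNNN

Applying the rule to each of the 18 symbols of BBBBBBBBBBBBBBBBBB gives the pieces NN NN NN NN NN NN NN NN NN NN NN NN NN NN NN NN NN NN, which concatenate to the answer.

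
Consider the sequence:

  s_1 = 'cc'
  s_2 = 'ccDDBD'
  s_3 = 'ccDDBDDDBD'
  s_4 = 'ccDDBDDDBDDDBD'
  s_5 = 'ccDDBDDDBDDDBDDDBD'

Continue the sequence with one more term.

ccDDBDDDBDDDBDDDBDDDBD

Each term is the previous one with DDBD appended.
One more step from ccDDBDDDBDDDBDDDBD gives the answer.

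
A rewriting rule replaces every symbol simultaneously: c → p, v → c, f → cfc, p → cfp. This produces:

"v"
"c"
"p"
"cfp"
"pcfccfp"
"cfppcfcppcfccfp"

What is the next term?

Replace each of the 15 characters of cfppcfcppcfccfp in place — p cfc cfp cfp p cfc p cfp cfp p cfc p p cfc cfp — and concatenate.

pcfccfpcfppcfcpcfpcfppcfcppcfccfp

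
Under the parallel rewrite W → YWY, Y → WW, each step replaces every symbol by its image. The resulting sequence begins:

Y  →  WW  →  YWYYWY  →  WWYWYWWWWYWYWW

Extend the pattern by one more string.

Rewriting the 14 symbols of WWYWYWWWWYWYWW one by one yields YWY YWY WW YWY WW YWY YWY YWY YWY WW YWY WW YWY YWY; concatenated:

YWYYWYWWYWYWWYWYYWYYWYYWYWWYWYWWYWYYWY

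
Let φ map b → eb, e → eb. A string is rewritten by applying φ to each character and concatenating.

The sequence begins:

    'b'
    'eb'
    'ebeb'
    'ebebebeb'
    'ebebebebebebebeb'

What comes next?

φ(ebebebebebebebeb) expands symbol-by-symbol to eb eb eb eb eb eb eb eb eb eb eb eb eb eb eb eb; joining the 16 pieces gives the next term.

ebebebebebebebebebebebebebebebeb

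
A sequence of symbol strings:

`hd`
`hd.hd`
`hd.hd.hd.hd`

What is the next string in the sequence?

Each string is two copies of the previous one joined by '.'.
Doubling hd.hd.hd.hd with '.' between the halves:

hd.hd.hd.hd.hd.hd.hd.hd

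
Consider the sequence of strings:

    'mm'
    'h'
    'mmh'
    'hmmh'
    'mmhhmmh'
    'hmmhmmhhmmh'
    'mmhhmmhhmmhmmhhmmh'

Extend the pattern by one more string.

From term 3 onward, concatenate the second-to-last term with the last: mm·h = mmh, h·mmh = hmmh, …
The next term joins hmmhmmhhmmh and mmhhmmhhmmhmmhhmmh.

hmmhmmhhmmhmmhhmmhhmmhmmhhmmh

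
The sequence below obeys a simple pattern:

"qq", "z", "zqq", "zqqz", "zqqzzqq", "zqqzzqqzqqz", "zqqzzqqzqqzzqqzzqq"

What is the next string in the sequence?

zqqzzqqzqqzzqqzzqqzqqzzqqzqqz

This is a Fibonacci-style word recurrence s(k) = s(k−1)·s(k−2): e.g. z·qq = zqq.
Continuing: zqqzzqqzqqzzqqzzqq · zqqzzqqzqqz gives term 8.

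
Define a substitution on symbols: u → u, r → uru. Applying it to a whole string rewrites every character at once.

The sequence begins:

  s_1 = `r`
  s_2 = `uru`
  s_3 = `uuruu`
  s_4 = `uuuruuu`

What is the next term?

Apply φ to uuuruuu symbol by symbol: u→u, u→u, u→u, r→uru, u→u, u→u, u→u; joined: u u u uru u u u.

uuuuruuuu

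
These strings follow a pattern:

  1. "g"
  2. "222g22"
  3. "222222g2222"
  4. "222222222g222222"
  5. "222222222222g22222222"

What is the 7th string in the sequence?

222222222222222222g222222222222

s(k+1) = 222·s(k)·22, so each term gains 222 as a prefix and 22 as a suffix.
From 222222222222g22222222, 2 further steps: 222222222222g22222222 → 222222222222222g2222222222 → (answer).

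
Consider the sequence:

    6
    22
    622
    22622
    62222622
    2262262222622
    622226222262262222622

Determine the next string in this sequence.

Each term (from the third on) is the two preceding terms concatenated in order: term 3 = 6·22 = 622.
So term 8 is 2262262222622·622226222262262222622.

2262262222622622226222262262222622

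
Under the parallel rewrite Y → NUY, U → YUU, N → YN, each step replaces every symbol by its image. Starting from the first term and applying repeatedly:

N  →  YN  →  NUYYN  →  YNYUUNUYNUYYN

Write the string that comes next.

NUYYNNUYYUUYUUYNYUUNUYYNYUUNUYNUYYN

φ(YNYUUNUYNUYYN) expands symbol-by-symbol to NUY YN NUY YUU YUU YN YUU NUY YN YUU NUY NUY YN; joining the 13 pieces gives the next term.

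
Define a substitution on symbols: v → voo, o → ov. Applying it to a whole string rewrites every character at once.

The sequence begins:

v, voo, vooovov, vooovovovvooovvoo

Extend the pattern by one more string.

vooovovovvooovvooovvoovooovovovvoovooovov

φ(vooovovovvooovvoo) expands symbol-by-symbol to voo ov ov ov voo ov voo ov voo voo ov ov ov voo voo ov ov; joining the 17 pieces gives the next term.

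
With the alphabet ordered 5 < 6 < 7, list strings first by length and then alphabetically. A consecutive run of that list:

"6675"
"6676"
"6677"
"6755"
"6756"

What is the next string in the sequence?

6757

Find the rightmost character of 6756 below 7, bump it to the next letter, and reset everything to its right to 5.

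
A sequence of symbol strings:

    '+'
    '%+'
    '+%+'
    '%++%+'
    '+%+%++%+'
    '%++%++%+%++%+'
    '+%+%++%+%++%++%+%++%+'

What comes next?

%++%++%+%++%++%+%++%+%++%++%+%++%+

Each term (from the third on) is the two preceding terms concatenated in order: term 3 = +·%+ = +%+.
The next term joins %++%++%+%++%+ and +%+%++%+%++%++%+%++%+.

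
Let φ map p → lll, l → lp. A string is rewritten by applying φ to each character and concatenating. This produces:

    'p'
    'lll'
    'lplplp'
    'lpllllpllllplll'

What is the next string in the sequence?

Rewriting the 15 symbols of lpllllpllllplll one by one yields lp lll lp lp lp lp lll lp lp lp lp lll lp lp lp; concatenated:

lpllllplplplpllllplplplpllllplplp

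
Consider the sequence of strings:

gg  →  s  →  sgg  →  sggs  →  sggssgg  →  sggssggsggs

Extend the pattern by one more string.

This is a Fibonacci-style word recurrence s(k) = s(k−1)·s(k−2): e.g. s·gg = sgg.
Continuing: sggssggsggs · sggssgg gives term 7.

sggssggsggssggssgg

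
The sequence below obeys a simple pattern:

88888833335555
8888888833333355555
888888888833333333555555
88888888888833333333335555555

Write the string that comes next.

8888888888888833333333333355555555

Each string has the form 8^{2n} 3^{2n-2} 5^{n+1}, where the shown terms are n = 3, 4, 5, 6.
Setting n = 7 gives 14, 12, 8 characters in each block.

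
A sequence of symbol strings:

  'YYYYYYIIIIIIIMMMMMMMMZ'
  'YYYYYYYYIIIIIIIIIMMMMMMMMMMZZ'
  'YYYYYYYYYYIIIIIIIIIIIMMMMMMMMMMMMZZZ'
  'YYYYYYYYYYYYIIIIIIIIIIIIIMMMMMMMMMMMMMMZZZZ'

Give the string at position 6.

Reading off run lengths: Y runs 6, 8, 10, 12; I runs 7, 9, 11, 13; M runs 8, 10, 12, 14; Z runs 1, 2, 3, 4 — each is linear in n, where the shown terms are n = 3, 4, 5, 6.
Setting n = 8 gives 16, 17, 18, 6 characters in each block.

YYYYYYYYYYYYYYYYIIIIIIIIIIIIIIIIIMMMMMMMMMMMMMMMMMMZZZZZZ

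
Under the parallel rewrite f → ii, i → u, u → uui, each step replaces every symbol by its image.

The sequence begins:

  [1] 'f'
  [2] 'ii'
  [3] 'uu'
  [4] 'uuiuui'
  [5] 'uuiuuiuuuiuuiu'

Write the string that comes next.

φ(uuiuuiuuuiuuiu) expands symbol-by-symbol to uui uui u uui uui u uui uui uui u uui uui u uui; joining the 14 pieces gives the next term.

uuiuuiuuuiuuiuuuiuuiuuiuuuiuuiuuui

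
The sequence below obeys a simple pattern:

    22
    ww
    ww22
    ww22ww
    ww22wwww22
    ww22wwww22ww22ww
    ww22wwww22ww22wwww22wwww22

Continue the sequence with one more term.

This is a Fibonacci-style word recurrence s(k) = s(k−1)·s(k−2): e.g. ww·22 = ww22.
Continuing: ww22wwww22ww22wwww22wwww22 · ww22wwww22ww22ww gives term 8.

ww22wwww22ww22wwww22wwww22ww22wwww22ww22ww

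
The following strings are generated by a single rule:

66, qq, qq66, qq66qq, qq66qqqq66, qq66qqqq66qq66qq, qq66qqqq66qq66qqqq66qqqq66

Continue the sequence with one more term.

This is a Fibonacci-style word recurrence s(k) = s(k−1)·s(k−2): e.g. qq·66 = qq66.
So term 8 is qq66qqqq66qq66qqqq66qqqq66·qq66qqqq66qq66qq.

qq66qqqq66qq66qqqq66qqqq66qq66qqqq66qq66qq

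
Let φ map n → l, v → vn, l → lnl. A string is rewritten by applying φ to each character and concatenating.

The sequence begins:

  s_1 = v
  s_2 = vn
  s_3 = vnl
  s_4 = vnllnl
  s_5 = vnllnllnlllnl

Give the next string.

Rewriting the 13 symbols of vnllnllnlllnl one by one yields vn l lnl lnl l lnl lnl l lnl lnl lnl l lnl; concatenated:

vnllnllnlllnllnlllnllnllnlllnl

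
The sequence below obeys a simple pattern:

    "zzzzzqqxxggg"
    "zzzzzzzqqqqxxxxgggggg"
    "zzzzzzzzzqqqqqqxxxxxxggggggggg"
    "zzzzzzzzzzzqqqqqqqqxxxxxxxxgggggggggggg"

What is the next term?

Term n consists of 2n+3 z's, followed by 2n q's, followed by 2n x's, followed by 3n g's (n = 1, 2, …).
At n = 5 the blocks have lengths 13, 10, 10, 15.

zzzzzzzzzzzzzqqqqqqqqqqxxxxxxxxxxggggggggggggggg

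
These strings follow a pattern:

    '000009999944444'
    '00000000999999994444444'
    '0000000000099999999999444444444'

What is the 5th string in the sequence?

00000000000000000999999999999999994444444444444

Term n consists of 3n-1 0's, followed by 3n-1 9's, followed by 2n+1 4's, where the shown terms are n = 2, 3, 4.
Setting n = 6 gives 17, 17, 13 characters in each block.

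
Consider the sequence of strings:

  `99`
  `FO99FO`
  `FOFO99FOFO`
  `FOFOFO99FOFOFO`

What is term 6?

FOFOFOFOFO99FOFOFOFOFO

Each term wraps the previous one in FO on the left and FO on the right.
From FOFOFO99FOFOFO, 2 further steps: FOFOFO99FOFOFO → FOFOFOFO99FOFOFOFO → (answer).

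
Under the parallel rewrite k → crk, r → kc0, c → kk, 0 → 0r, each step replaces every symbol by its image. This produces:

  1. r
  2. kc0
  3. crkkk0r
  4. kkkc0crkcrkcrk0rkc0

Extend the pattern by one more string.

crkcrkcrkkk0rkkkc0crkkkkc0crkkkkc0crk0rkc0crkkk0r

φ(kkkc0crkcrkcrk0rkc0) expands symbol-by-symbol to crk crk crk kk 0r kk kc0 crk kk kc0 crk kk kc0 crk 0r kc0 crk kk 0r; joining the 19 pieces gives the next term.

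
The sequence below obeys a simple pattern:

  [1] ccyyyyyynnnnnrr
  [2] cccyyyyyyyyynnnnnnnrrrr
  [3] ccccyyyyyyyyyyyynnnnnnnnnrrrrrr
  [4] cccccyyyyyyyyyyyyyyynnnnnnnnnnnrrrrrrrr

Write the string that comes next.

Each string has the form c^{n+1} y^{3n+3} n^{2n+3} r^{2n} (n = 1, 2, …).
At n = 5 the blocks have lengths 6, 18, 13, 10.

ccccccyyyyyyyyyyyyyyyyyynnnnnnnnnnnnnrrrrrrrrrr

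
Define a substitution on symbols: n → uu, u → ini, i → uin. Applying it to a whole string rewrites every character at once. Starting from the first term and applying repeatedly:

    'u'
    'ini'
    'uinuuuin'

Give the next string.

Rewriting each symbol of uinuuuin: u→ini, i→uin, n→uu, u→ini, u→ini, u→ini, i→uin, n→uu, which concatenates to ini uin uu ini ini ini uin uu.

iniuinuuiniiniiniuinuu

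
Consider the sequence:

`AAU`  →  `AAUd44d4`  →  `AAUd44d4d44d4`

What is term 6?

Each term is the previous one with d44d4 appended.
From AAUd44d4d44d4, 3 further steps: AAUd44d4d44d4 → AAUd44d4d44d4d44d4 → AAUd44d4d44d4d44d4d44d4 → (answer).

AAUd44d4d44d4d44d4d44d4d44d4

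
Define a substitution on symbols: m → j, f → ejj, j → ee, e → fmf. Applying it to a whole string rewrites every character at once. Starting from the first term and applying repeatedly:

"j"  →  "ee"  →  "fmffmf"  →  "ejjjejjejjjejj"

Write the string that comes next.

φ(ejjjejjejjjejj) expands symbol-by-symbol to fmf ee ee ee fmf ee ee fmf ee ee ee fmf ee ee; joining the 14 pieces gives the next term.

fmfeeeeeefmfeeeefmfeeeeeefmfeeee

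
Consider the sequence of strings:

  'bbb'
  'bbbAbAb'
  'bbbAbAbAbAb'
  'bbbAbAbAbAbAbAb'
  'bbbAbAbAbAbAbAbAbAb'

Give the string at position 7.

The strings grow by a fixed suffix AbAb each time.
From bbbAbAbAbAbAbAbAbAb, 2 further steps: bbbAbAbAbAbAbAbAbAb → bbbAbAbAbAbAbAbAbAbAbAb → (answer).

bbbAbAbAbAbAbAbAbAbAbAbAbAb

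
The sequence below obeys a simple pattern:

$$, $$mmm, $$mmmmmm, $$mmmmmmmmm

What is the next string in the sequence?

$$mmmmmmmmmmmm

Every step adds mmm to the end: s(k+1) = s(k)·mmm.
So the next term is $$mmmmmmmmm·mmm.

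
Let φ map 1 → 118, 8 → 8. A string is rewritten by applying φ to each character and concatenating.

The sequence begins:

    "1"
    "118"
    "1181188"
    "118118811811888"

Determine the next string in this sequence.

Applying the rule to each of the 15 symbols of 118118811811888 gives the pieces 118 118 8 118 118 8 8 118 118 8 118 118 8 8 8, which concatenate to the answer.

1181188118118881181188118118888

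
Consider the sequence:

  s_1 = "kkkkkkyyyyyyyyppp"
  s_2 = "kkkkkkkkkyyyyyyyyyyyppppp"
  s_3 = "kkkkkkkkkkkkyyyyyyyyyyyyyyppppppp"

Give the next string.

kkkkkkkkkkkkkkkyyyyyyyyyyyyyyyyyppppppppp

Reading off run lengths: k runs 6, 9, 12; y runs 8, 11, 14; p runs 3, 5, 7 — each is linear in n, where the shown terms are n = 2, 3, 4.
Setting n = 5 gives 15, 17, 9 characters in each block.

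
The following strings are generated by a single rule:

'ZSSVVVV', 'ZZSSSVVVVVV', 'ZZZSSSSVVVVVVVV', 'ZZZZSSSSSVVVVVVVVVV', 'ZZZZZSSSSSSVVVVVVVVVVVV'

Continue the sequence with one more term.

Term n consists of n Z's, followed by n+1 S's, followed by 2n+2 V's (n = 1, 2, …).
Setting n = 6 gives 6, 7, 14 characters in each block.

ZZZZZZSSSSSSSVVVVVVVVVVVVVV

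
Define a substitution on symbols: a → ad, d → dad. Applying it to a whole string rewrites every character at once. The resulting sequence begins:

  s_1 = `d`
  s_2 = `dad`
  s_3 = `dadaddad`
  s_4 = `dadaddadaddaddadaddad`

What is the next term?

Replace each of the 21 characters of dadaddadaddaddadaddad in place — dad ad dad ad dad dad ad dad ad dad dad ad dad dad ad dad ad dad dad ad dad — and concatenate.

dadaddadaddaddadaddadaddaddadaddaddadaddadaddaddadaddad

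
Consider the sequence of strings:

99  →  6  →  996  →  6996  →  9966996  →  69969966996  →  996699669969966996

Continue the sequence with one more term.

Each term (from the third on) is the two preceding terms concatenated in order: term 3 = 99·6 = 996.
The next term joins 69969966996 and 996699669969966996.

69969966996996699669969966996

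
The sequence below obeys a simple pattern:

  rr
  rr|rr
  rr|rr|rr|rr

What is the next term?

Every step duplicates the string with '|' between the halves.
Doubling rr|rr|rr|rr with '|' between the halves:

rr|rr|rr|rr|rr|rr|rr|rr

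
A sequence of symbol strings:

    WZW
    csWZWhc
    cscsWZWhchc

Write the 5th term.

Each term wraps the previous one in cs on the left and hc on the right.
From cscsWZWhchc, 2 further steps: cscsWZWhchc → cscscsWZWhchchc → (answer).

cscscscsWZWhchchchc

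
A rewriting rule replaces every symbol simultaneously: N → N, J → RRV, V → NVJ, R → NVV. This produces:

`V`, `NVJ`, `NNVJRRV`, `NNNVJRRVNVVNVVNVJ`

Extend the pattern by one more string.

φ(NNNVJRRVNVVNVVNVJ) expands symbol-by-symbol to N N N NVJ RRV NVV NVV NVJ N NVJ NVJ N NVJ NVJ N NVJ RRV; joining the 17 pieces gives the next term.

NNNNVJRRVNVVNVVNVJNNVJNVJNNVJNVJNNVJRRV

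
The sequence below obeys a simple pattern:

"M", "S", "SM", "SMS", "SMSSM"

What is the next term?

SMSSMSMS

Each term (from the third on) is the previous term followed by the one before it: term 3 = S·M = SM.
The next term joins SMSSM and SMS.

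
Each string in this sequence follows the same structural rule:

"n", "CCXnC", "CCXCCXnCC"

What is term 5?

s(k+1) = CCX·s(k)·C, so each term gains CCX as a prefix and C as a suffix.
From CCXCCXnCC, 2 further steps: CCXCCXnCC → CCXCCXCCXnCCC → (answer).

CCXCCXCCXCCXnCCCC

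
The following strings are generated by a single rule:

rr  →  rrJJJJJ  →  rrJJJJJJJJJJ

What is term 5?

Every step adds JJJJJ to the end: s(k+1) = s(k)·JJJJJ.
From rrJJJJJJJJJJ, 2 further steps: rrJJJJJJJJJJ → rrJJJJJJJJJJJJJJJ → (answer).

rrJJJJJJJJJJJJJJJJJJJJ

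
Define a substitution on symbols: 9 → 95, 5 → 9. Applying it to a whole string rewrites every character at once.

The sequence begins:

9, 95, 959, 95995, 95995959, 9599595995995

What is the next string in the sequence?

959959599599595995959

Replace each of the 13 characters of 9599595995995 in place — 95 9 95 95 9 95 9 95 95 9 95 95 9 — and concatenate.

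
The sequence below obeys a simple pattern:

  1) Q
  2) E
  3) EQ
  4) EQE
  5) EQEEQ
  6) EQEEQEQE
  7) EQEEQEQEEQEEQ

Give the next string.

EQEEQEQEEQEEQEQEEQEQE

Each term (from the third on) is the previous term followed by the one before it: term 3 = E·Q = EQ.
Continuing: EQEEQEQEEQEEQ · EQEEQEQE gives term 8.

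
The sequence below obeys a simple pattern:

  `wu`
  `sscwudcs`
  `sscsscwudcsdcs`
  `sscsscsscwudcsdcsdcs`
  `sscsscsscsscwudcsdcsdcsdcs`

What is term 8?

sscsscsscsscsscsscsscwudcsdcsdcsdcsdcsdcsdcs

Every step adds ssc to the front and dcs to the end of the previous string.
From sscsscsscsscwudcsdcsdcsdcs, 3 further steps: sscsscsscsscwudcsdcsdcsdcs → sscsscsscsscsscwudcsdcsdcsdcsdcs → sscsscsscsscsscsscwudcsdcsdcsdcsdcsdcs → (answer).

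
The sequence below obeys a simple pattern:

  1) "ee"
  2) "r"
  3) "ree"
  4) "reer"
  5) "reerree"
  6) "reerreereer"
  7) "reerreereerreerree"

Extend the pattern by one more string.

From term 3 onward, concatenate the last term with the second-to-last: r·ee = ree, ree·r = reer, …
Continuing: reerreereerreerree · reerreereer gives term 8.

reerreereerreerreereerreereer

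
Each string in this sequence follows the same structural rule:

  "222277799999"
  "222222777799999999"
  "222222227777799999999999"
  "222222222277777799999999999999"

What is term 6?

222222222222227777777799999999999999999999

Reading off run lengths: 2 runs 4, 6, 8, 10; 7 runs 3, 4, 5, 6; 9 runs 5, 8, 11, 14 — each is linear in n (n = 1, 2, …).
At n = 6 the blocks have lengths 14, 8, 20.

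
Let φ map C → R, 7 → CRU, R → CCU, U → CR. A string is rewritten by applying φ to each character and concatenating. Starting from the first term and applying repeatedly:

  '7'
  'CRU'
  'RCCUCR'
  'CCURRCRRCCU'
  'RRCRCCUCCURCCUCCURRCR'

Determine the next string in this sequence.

CCUCCURCCURRCRRRCRCCURRCRRRCRCCUCCURCCU

φ(RRCRCCUCCURCCUCCURRCR) expands symbol-by-symbol to CCU CCU R CCU R R CR R R CR CCU R R CR R R CR CCU CCU R CCU; joining the 21 pieces gives the next term.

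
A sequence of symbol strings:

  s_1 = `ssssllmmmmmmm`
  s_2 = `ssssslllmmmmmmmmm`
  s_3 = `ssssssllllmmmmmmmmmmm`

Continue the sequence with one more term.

Each string has the form s^{n+1} l^{n-1} m^{2n+1}, where the shown terms are n = 3, 4, 5.
Setting n = 6 gives 7, 5, 13 characters in each block.

ssssssslllllmmmmmmmmmmmmm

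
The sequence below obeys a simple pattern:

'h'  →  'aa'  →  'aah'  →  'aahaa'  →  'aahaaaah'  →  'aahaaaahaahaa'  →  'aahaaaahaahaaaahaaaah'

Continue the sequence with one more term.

aahaaaahaahaaaahaaaahaahaaaahaahaa

From term 3 onward, concatenate the last term with the second-to-last: aa·h = aah, aah·aa = aahaa, …
Continuing: aahaaaahaahaaaahaaaah · aahaaaahaahaa gives term 8.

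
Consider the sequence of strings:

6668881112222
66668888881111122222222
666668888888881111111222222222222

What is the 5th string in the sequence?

66666668888888888888881111111111122222222222222222222

Term n consists of n+2 6's, followed by 3n 8's, followed by 2n+1 1's, followed by 4n 2's (n = 1, 2, …).
At n = 5 the blocks have lengths 7, 15, 11, 20.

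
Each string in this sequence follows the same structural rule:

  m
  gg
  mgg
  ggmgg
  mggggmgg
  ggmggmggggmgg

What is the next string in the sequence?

Each term (from the third on) is the two preceding terms concatenated in order: term 3 = m·gg = mgg.
The next term joins mggggmgg and ggmggmggggmgg.

mggggmggggmggmggggmgg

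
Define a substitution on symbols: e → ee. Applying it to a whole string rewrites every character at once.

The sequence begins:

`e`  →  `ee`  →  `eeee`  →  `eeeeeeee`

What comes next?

Expanding eeeeeeee: e→ee, e→ee, e→ee, e→ee, e→ee, e→ee, e→ee, e→ee. Concatenated: ee ee ee ee ee ee ee ee.

eeeeeeeeeeeeeeee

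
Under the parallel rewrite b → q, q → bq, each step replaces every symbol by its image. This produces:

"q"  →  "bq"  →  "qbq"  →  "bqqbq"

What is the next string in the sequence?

qbqbqqbq

Apply φ to bqqbq symbol by symbol: b→q, q→bq, q→bq, b→q, q→bq; joined: q bq bq q bq.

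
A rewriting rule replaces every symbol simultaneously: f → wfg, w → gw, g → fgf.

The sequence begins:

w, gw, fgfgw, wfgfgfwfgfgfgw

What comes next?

Rewriting the 14 symbols of wfgfgfwfgfgfgw one by one yields gw wfg fgf wfg fgf wfg gw wfg fgf wfg fgf wfg fgf gw; concatenated:

gwwfgfgfwfgfgfwfggwwfgfgfwfgfgfwfgfgfgw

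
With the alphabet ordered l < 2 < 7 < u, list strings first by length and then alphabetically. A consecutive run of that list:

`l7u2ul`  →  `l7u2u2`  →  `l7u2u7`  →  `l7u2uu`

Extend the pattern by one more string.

l7u7ll

Find the rightmost character of l7u2uu below u, bump it to the next letter, and reset everything to its right to l.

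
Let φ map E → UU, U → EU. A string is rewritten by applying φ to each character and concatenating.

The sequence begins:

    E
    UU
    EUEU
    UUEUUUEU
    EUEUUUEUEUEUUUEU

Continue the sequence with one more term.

Rewriting the 16 symbols of EUEUUUEUEUEUUUEU one by one yields UU EU UU EU EU EU UU EU UU EU UU EU EU EU UU EU; concatenated:

UUEUUUEUEUEUUUEUUUEUUUEUEUEUUUEU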